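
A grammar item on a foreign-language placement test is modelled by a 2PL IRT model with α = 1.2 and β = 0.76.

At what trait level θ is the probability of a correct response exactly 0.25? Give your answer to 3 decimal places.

P(θ) = 1 / (1 + exp(−α(θ − β)))
logit = ln(0.2500/0.7500) = -1.0986
θ = β + logit/(α) = 0.76 + (-1.0986)/1.2000 = -0.1555

-0.156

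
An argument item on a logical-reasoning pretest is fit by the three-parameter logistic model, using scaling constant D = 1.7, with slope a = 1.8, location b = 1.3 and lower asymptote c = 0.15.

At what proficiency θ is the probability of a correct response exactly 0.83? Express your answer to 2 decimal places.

P(θ) = c + (1 − c) · 1 / (1 + exp(−D·a(θ − b)))
Remove guessing floor: (0.83 − 0.15)/(1 − 0.15) = 0.8000
logit = ln(0.8000/0.2000) = 1.3863
θ = b + logit/(1.7·a) = 1.3 + 1.3863/3.0600 = 1.7530

1.75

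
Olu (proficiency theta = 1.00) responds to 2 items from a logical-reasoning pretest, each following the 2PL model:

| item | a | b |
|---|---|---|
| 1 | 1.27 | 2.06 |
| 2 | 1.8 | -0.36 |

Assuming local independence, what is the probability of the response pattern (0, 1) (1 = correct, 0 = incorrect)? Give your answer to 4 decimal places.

P(theta) = 1 / (1 + exp(−a(theta − b)))
P_1 = 1/(1+e^{1.3462}) = 0.2065
P_2 = 1/(1+e^{-2.4480}) = 0.9204
L = (1−P_1) × P_2 = 0.7935 × 0.9204 = 0.73036

0.7304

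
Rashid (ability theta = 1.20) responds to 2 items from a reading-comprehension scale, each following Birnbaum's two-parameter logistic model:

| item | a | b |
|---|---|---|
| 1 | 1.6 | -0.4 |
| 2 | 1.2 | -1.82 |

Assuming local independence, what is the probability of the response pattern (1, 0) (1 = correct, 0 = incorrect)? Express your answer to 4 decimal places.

0.0241

P(theta) = 1 / (1 + exp(−a(theta − b)))
P_1 = 1/(1+e^{-2.5600}) = 0.9282
P_2 = 1/(1+e^{-3.6240}) = 0.9740
L = P_1 × (1−P_2) = 0.9282 × 0.0260 = 0.02412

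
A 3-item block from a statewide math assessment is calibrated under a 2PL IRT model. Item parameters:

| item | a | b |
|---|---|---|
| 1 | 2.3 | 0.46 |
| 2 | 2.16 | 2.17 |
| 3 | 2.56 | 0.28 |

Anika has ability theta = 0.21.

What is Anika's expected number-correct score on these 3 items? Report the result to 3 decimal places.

0.830

P(theta) = 1 / (1 + exp(−a(theta − b)))
P_1 = 1/(1+e^{0.5750}) = 0.3601
P_2 = 1/(1+e^{4.2336}) = 0.0143
P_3 = 1/(1+e^{0.1792}) = 0.4553
E[score] = 0.3601 + 0.0143 + 0.4553 = 0.8297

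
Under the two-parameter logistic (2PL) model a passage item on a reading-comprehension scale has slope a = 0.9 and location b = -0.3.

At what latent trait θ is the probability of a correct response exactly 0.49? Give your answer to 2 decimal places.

P(θ) = 1 / (1 + exp(−a(θ − b)))
logit = ln(0.4900/0.5100) = -0.0400
θ = b + logit/(a) = -0.3 + (-0.0400)/0.9000 = -0.3445

-0.34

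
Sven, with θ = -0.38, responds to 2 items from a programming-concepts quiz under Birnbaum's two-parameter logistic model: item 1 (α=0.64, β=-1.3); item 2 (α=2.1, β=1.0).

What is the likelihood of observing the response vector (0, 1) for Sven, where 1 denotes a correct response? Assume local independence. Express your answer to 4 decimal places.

P(θ) = 1 / (1 + exp(−α(θ − β)))
P_1 = 1/(1+e^{-0.5888}) = 0.6431
P_2 = 1/(1+e^{2.8980}) = 0.0523
L = (1−P_1) × P_2 = 0.3569 × 0.0523 = 0.01865

0.0186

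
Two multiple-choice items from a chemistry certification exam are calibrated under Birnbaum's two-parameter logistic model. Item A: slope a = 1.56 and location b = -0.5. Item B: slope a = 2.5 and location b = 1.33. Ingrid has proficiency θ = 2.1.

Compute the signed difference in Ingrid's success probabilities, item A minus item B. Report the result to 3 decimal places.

0.110

P(θ) = 1 / (1 + exp(−a(θ − b)))
P_A = 0.9830
P_B = 0.8727
P_A − P_B = 0.1103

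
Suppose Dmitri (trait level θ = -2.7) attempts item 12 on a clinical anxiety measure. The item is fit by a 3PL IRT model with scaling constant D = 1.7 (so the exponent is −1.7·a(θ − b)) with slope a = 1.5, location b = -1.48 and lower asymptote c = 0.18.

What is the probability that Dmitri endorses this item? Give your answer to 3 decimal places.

0.215

P(θ) = c + (1 − c) · 1 / (1 + exp(−D·a(θ − b)))
Exponent: 1.7 × 1.5 × (-2.7 − (-1.48)) = -3.1110
1/(1 + e^{3.1110}) = 0.0427
P = 0.18 + 0.82 × 0.0427 = 0.2150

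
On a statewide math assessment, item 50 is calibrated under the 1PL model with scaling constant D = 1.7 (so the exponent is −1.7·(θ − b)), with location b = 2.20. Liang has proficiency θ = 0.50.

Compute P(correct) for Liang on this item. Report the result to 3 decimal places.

P(θ) = 1 / (1 + exp(−D·(θ − b)))
Exponent: 1.7 × (0.50 − 2.20) = -2.8900
1/(1 + e^{2.8900}) = 0.0527
P = 0.0527

0.053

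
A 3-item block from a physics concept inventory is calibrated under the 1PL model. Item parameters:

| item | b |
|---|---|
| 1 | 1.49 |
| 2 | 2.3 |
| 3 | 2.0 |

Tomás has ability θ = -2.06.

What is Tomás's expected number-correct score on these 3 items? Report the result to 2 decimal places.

0.06

P(θ) = 1 / (1 + exp(−(θ − b)))
P_1 = 1/(1+e^{3.5500}) = 0.0279
P_2 = 1/(1+e^{4.3600}) = 0.0126
P_3 = 1/(1+e^{4.0600}) = 0.0170
E[score] = 0.0279 + 0.0126 + 0.0170 = 0.0575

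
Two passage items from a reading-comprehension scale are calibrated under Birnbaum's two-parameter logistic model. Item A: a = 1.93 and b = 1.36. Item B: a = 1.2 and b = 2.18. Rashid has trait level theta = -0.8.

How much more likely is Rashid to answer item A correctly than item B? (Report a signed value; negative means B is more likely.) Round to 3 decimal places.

P(theta) = 1 / (1 + exp(−a(theta − b)))
P_A = 0.0152
P_B = 0.0272
P_A − P_B = -0.0120

-0.012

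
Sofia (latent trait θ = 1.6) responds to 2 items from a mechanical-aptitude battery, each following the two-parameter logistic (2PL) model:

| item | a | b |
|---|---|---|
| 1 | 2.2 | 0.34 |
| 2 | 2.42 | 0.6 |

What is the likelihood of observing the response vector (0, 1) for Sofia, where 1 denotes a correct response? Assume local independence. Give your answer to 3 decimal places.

P(θ) = 1 / (1 + exp(−a(θ − b)))
P_1 = 1/(1+e^{-2.7720}) = 0.9411
P_2 = 1/(1+e^{-2.4200}) = 0.9183
L = (1−P_1) × P_2 = 0.0589 × 0.9183 = 0.05405

0.054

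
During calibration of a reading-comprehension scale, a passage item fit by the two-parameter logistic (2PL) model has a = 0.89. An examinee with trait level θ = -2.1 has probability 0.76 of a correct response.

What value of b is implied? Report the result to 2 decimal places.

-3.40

P(θ) = 1 / (1 + exp(−a(θ − b)))
logit(0.76) = ln(0.76/0.24) = 1.1527
b = θ − logit/(a) = -2.1 − 1.1527/0.8900 = -3.3951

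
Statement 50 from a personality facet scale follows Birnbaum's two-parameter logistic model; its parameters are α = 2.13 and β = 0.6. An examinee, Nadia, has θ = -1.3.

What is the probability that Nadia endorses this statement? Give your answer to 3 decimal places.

P(θ) = 1 / (1 + exp(−α(θ − β)))
Exponent: 2.13 × (-1.3 − 0.6) = -4.0470
1/(1 + e^{4.0470}) = 0.0172

0.017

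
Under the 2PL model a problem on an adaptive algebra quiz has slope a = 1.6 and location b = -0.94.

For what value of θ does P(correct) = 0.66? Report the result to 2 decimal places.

-0.53

P(θ) = 1 / (1 + exp(−a(θ − b)))
logit = ln(0.6600/0.3400) = 0.6633
θ = b + logit/(a) = -0.94 + 0.6633/1.6000 = -0.5254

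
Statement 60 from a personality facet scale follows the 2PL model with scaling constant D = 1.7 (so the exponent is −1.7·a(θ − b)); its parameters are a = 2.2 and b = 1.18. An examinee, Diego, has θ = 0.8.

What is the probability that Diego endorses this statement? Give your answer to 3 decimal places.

0.194

P(θ) = 1 / (1 + exp(−D·a(θ − b)))
Exponent: 1.7 × 2.2 × (0.8 − 1.18) = -1.4212
1/(1 + e^{1.4212}) = 0.1945
P = 0.1945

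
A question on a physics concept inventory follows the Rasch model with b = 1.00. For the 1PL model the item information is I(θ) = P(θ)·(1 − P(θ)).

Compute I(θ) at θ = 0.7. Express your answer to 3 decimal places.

P = 1/(1+e^{0.3000}) = 0.4256
P(1−P) = 0.4256 × 0.5744 = 0.2445
I = P(1−P) = 0.24446

0.244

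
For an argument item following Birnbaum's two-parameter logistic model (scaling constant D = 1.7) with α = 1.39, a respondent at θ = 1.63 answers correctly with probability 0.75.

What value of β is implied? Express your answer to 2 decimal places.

P(θ) = 1 / (1 + exp(−D·α(θ − β)))
logit(0.75) = ln(0.75/0.25) = 1.0986
β = θ − logit/(1.7·α) = 1.63 − 1.0986/2.3630 = 1.1651

1.17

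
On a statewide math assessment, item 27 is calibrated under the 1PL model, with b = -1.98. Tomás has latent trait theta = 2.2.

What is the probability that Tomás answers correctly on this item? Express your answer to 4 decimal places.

P(theta) = 1 / (1 + exp(−(theta − b)))
Exponent: (2.2 − (-1.98)) = 4.1800
1/(1 + e^{-4.1800}) = 0.9849
P = 0.9849

0.9849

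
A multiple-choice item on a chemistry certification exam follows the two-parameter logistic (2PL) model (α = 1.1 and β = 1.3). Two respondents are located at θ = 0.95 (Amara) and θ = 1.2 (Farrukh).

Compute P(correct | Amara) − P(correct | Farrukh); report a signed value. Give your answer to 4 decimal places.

-0.0676

P(θ) = 1 / (1 + exp(−α(θ − β)))
P(Amara) = 0.4049  [exponent -0.3850]
P(Farrukh) = 0.4725  [exponent -0.1100]
Difference = 0.4049 − 0.4725 = -0.0676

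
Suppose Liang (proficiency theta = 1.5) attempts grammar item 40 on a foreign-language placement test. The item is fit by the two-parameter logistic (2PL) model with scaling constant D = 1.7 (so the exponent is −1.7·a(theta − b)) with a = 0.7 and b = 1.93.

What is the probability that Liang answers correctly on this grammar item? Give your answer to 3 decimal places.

0.375

P(theta) = 1 / (1 + exp(−D·a(theta − b)))
Exponent: 1.7 × 0.7 × (1.5 − 1.93) = -0.5117
1/(1 + e^{0.5117}) = 0.3748
P = 0.3748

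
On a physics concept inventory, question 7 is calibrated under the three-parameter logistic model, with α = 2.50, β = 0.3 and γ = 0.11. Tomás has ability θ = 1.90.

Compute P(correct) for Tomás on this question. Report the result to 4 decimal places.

P(θ) = γ + (1 − γ) · 1 / (1 + exp(−α(θ − β)))
Exponent: 2.50 × (1.90 − 0.3) = 4.0000
1/(1 + e^{-4.0000}) = 0.9820
P = 0.11 + 0.89 × 0.9820 = 0.9840

0.9840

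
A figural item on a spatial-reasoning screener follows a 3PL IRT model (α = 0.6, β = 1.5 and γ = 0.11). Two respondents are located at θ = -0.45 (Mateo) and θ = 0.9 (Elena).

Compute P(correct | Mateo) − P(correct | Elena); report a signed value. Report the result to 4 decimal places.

-0.1550

P(θ) = γ + (1 − γ) · 1 / (1 + exp(−α(θ − β)))
P(Mateo) = 0.3208  [exponent -1.1700]
P(Elena) = 0.4758  [exponent -0.3600]
Difference = 0.3208 − 0.4758 = -0.1550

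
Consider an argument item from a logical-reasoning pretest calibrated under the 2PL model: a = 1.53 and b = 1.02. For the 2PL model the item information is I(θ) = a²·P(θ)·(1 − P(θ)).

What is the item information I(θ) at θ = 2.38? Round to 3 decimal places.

P = 1/(1+e^{-2.0808}) = 0.8890
P(1−P) = 0.8890 × 0.1110 = 0.0987
I = a² × P(1−P) = 1.53² × 0.0987 = 0.23096

0.231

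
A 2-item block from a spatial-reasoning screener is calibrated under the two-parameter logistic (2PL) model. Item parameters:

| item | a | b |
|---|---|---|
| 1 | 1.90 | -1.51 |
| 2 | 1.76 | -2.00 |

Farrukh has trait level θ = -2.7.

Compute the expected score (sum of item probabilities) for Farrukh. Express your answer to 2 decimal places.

0.32

P(θ) = 1 / (1 + exp(−a(θ − b)))
P_1 = 1/(1+e^{2.2610}) = 0.0944
P_2 = 1/(1+e^{1.2320}) = 0.2258
E[score] = 0.0944 + 0.2258 = 0.3202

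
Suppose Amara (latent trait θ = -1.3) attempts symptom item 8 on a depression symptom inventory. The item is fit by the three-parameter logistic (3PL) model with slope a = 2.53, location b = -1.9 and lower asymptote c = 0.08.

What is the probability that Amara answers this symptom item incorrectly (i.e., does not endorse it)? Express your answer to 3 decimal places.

P(θ) = c + (1 − c) · 1 / (1 + exp(−a(θ − b)))
Exponent: 2.53 × (-1.3 − (-1.9)) = 1.5180
1/(1 + e^{-1.5180}) = 0.8202
P = 0.08 + 0.92 × 0.8202 = 0.8346
P(incorrect) = 1 − 0.8346 = 0.1654

0.165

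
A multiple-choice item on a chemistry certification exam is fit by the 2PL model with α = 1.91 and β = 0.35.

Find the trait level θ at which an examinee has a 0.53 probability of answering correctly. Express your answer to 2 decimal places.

0.41

P(θ) = 1 / (1 + exp(−α(θ − β)))
logit = ln(0.5300/0.4700) = 0.1201
θ = β + logit/(α) = 0.35 + 0.1201/1.9100 = 0.4129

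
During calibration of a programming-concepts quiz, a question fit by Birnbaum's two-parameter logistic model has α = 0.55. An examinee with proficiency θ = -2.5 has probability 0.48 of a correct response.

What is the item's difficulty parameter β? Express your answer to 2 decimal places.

P(θ) = 1 / (1 + exp(−α(θ − β)))
logit(0.48) = ln(0.48/0.52) = -0.0800
β = θ − logit/(α) = -2.5 − (-0.0800)/0.5500 = -2.3545

-2.35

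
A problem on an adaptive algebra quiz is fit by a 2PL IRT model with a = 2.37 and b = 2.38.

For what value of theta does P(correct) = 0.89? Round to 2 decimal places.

P(theta) = 1 / (1 + exp(−a(theta − b)))
logit = ln(0.8900/0.1100) = 2.0907
theta = b + logit/(a) = 2.38 + 2.0907/2.3700 = 3.2622

3.26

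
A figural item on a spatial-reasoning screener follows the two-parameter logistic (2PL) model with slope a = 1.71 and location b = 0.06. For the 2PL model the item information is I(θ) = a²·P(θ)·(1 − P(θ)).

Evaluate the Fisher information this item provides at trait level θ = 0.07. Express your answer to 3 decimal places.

P = 1/(1+e^{-0.0171}) = 0.5043
P(1−P) = 0.5043 × 0.4957 = 0.2500
I = a² × P(1−P) = 1.71² × 0.2500 = 0.73097

0.731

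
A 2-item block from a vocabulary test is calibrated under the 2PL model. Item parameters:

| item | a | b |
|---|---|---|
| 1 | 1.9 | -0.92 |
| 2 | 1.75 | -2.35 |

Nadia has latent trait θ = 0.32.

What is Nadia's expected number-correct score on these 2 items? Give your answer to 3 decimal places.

P(θ) = 1 / (1 + exp(−a(θ − b)))
P_1 = 1/(1+e^{-2.3560}) = 0.9134
P_2 = 1/(1+e^{-4.6725}) = 0.9907
E[score] = 0.9134 + 0.9907 = 1.9041

1.904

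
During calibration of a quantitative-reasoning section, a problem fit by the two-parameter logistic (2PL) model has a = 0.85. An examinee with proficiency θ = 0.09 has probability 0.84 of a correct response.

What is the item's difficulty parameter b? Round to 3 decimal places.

P(θ) = 1 / (1 + exp(−a(θ − b)))
logit(0.84) = ln(0.84/0.16) = 1.6582
b = θ − logit/(a) = 0.09 − 1.6582/0.8500 = -1.8609

-1.861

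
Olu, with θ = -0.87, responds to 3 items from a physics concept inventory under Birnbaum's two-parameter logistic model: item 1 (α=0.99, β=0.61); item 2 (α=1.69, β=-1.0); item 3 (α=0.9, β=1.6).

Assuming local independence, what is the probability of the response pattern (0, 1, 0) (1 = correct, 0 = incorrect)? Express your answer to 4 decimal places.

P(θ) = 1 / (1 + exp(−α(θ − β)))
P_1 = 1/(1+e^{1.4652}) = 0.1877
P_2 = 1/(1+e^{-0.2197}) = 0.5547
P_3 = 1/(1+e^{2.2230}) = 0.0977
L = (1−P_1) × P_2 × (1−P_3) = 0.8123 × 0.5547 × 0.9023 = 0.40658

0.4066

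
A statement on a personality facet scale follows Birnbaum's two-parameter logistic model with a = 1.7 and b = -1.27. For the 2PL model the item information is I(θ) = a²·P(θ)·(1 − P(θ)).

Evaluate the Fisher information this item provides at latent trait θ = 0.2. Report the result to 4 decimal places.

0.2028

P = 1/(1+e^{-2.4990}) = 0.9241
P(1−P) = 0.9241 × 0.0759 = 0.0702
I = a² × P(1−P) = 1.7² × 0.0702 = 0.20277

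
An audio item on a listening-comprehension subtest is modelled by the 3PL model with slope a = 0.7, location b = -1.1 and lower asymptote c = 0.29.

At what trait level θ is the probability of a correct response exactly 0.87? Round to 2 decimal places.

P(θ) = c + (1 − c) · 1 / (1 + exp(−a(θ − b)))
Remove guessing floor: (0.87 − 0.29)/(1 − 0.29) = 0.8169
logit = ln(0.8169/0.1831) = 1.4955
θ = b + logit/(a) = -1.1 + 1.4955/0.7000 = 1.0364

1.04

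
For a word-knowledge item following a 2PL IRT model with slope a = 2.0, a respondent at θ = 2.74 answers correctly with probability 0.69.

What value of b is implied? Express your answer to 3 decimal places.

P(θ) = 1 / (1 + exp(−a(θ − b)))
logit(0.69) = ln(0.69/0.31) = 0.8001
b = θ − logit/(a) = 2.74 − 0.8001/2.0000 = 2.3399

2.340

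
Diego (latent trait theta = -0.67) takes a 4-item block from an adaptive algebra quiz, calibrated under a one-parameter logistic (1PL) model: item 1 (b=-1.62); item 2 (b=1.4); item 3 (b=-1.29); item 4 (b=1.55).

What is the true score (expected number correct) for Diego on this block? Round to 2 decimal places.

P(theta) = 1 / (1 + exp(−(theta − b)))
P_1 = 1/(1+e^{-0.9500}) = 0.7211
P_2 = 1/(1+e^{2.0700}) = 0.1120
P_3 = 1/(1+e^{-0.6200}) = 0.6502
P_4 = 1/(1+e^{2.2200}) = 0.0980
E[score] = 0.7211 + 0.1120 + 0.6502 + 0.0980 = 1.5813

1.58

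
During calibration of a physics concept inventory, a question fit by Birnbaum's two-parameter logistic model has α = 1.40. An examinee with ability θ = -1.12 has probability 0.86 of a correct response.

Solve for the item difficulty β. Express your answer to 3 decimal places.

P(θ) = 1 / (1 + exp(−α(θ − β)))
logit(0.86) = ln(0.86/0.14) = 1.8153
β = θ − logit/(α) = -1.12 − 1.8153/1.4000 = -2.4166

-2.417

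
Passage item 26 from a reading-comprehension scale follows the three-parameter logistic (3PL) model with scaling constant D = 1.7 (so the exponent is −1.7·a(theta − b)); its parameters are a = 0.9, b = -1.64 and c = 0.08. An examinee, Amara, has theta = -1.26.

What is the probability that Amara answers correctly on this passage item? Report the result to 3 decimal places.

P(theta) = c + (1 − c) · 1 / (1 + exp(−D·a(theta − b)))
Exponent: 1.7 × 0.9 × (-1.26 − (-1.64)) = 0.5814
1/(1 + e^{-0.5814}) = 0.6414
P = 0.08 + 0.92 × 0.6414 = 0.6701

0.670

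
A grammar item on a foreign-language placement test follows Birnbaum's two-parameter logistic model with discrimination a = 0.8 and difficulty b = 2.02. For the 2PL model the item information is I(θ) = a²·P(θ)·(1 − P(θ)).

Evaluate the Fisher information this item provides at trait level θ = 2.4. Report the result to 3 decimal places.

0.156

P = 1/(1+e^{-0.3040}) = 0.5754
P(1−P) = 0.5754 × 0.4246 = 0.2443
I = a² × P(1−P) = 0.8² × 0.2443 = 0.15636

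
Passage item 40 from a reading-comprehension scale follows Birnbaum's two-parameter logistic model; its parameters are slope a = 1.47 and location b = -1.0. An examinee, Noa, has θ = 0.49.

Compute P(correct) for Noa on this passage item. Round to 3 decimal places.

P(θ) = 1 / (1 + exp(−a(θ − b)))
Exponent: 1.47 × (0.49 − (-1.0)) = 2.1903
1/(1 + e^{-2.1903}) = 0.8994

0.899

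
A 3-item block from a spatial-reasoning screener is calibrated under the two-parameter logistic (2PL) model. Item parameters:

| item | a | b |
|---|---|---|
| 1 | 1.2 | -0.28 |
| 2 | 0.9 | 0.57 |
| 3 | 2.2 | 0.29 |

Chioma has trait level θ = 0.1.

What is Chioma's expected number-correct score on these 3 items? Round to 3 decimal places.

P(θ) = 1 / (1 + exp(−a(θ − b)))
P_1 = 1/(1+e^{-0.4560}) = 0.6121
P_2 = 1/(1+e^{0.4230}) = 0.3958
P_3 = 1/(1+e^{0.4180}) = 0.3970
E[score] = 0.6121 + 0.3958 + 0.3970 = 1.4049

1.405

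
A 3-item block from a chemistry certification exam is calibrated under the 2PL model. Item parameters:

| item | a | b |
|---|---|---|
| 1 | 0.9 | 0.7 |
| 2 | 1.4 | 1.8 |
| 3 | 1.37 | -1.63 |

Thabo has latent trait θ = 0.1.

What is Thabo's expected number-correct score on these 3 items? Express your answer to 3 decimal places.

1.367

P(θ) = 1 / (1 + exp(−a(θ − b)))
P_1 = 1/(1+e^{0.5400}) = 0.3682
P_2 = 1/(1+e^{2.3800}) = 0.0847
P_3 = 1/(1+e^{-2.3701}) = 0.9145
E[score] = 0.3682 + 0.0847 + 0.9145 = 1.3674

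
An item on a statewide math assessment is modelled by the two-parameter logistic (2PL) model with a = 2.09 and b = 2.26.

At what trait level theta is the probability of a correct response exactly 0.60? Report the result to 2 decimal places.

P(theta) = 1 / (1 + exp(−a(theta − b)))
logit = ln(0.6000/0.4000) = 0.4055
theta = b + logit/(a) = 2.26 + 0.4055/2.0900 = 2.4540

2.45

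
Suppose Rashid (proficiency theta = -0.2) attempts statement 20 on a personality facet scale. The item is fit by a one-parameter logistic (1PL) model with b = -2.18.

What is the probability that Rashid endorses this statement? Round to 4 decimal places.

P(theta) = 1 / (1 + exp(−(theta − b)))
Exponent: (-0.2 − (-2.18)) = 1.9800
1/(1 + e^{-1.9800}) = 0.8787
P = 0.8787

0.8787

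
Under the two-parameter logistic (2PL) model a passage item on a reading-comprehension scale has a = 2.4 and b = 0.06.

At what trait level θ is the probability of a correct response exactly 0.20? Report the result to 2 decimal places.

-0.52

P(θ) = 1 / (1 + exp(−a(θ − b)))
logit = ln(0.2000/0.8000) = -1.3863
θ = b + logit/(a) = 0.06 + (-1.3863)/2.4000 = -0.5176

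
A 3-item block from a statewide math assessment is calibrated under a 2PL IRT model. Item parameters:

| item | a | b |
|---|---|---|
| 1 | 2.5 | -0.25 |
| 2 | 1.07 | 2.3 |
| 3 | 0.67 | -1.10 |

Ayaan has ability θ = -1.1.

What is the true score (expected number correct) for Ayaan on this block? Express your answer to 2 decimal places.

P(θ) = 1 / (1 + exp(−a(θ − b)))
P_1 = 1/(1+e^{2.1250}) = 0.1067
P_2 = 1/(1+e^{3.6380}) = 0.0256
P_3 = 1/(1+e^{0.0000}) = 0.5000
E[score] = 0.1067 + 0.0256 + 0.5000 = 0.6323

0.63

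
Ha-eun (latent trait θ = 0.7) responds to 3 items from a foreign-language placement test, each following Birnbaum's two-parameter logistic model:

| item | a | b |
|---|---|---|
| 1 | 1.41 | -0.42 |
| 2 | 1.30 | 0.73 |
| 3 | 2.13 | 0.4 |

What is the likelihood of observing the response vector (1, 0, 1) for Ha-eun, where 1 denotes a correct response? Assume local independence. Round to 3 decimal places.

P(θ) = 1 / (1 + exp(−a(θ − b)))
P_1 = 1/(1+e^{-1.5792}) = 0.8291
P_2 = 1/(1+e^{0.0390}) = 0.4903
P_3 = 1/(1+e^{-0.6390}) = 0.6545
L = P_1 × (1−P_2) × P_3 = 0.8291 × 0.5097 × 0.6545 = 0.27662

0.277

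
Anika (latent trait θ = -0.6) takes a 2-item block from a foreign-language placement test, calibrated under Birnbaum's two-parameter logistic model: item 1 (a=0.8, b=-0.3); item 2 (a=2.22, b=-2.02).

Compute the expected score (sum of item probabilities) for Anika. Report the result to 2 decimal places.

1.40

P(θ) = 1 / (1 + exp(−a(θ − b)))
P_1 = 1/(1+e^{0.2400}) = 0.4403
P_2 = 1/(1+e^{-3.1524}) = 0.9590
E[score] = 0.4403 + 0.9590 = 1.3993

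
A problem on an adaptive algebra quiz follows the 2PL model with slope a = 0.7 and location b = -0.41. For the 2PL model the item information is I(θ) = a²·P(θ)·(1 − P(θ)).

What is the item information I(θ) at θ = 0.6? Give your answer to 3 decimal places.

P = 1/(1+e^{-0.7070}) = 0.6697
P(1−P) = 0.6697 × 0.3303 = 0.2212
I = a² × P(1−P) = 0.7² × 0.2212 = 0.10838

0.108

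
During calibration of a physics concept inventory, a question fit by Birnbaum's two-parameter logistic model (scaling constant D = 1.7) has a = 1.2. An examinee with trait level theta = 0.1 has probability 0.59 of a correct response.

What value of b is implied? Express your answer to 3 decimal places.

P(theta) = 1 / (1 + exp(−D·a(theta − b)))
logit(0.59) = ln(0.59/0.41) = 0.3640
b = theta − logit/(1.7·a) = 0.1 − 0.3640/2.0400 = -0.0784

-0.078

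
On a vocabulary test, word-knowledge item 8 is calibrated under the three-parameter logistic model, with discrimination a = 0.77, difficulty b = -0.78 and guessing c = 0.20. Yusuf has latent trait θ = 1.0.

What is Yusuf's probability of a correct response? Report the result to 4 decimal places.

P(θ) = c + (1 − c) · 1 / (1 + exp(−a(θ − b)))
Exponent: 0.77 × (1.0 − (-0.78)) = 1.3706
1/(1 + e^{-1.3706}) = 0.7975
P = 0.20 + 0.80 × 0.7975 = 0.8380

0.8380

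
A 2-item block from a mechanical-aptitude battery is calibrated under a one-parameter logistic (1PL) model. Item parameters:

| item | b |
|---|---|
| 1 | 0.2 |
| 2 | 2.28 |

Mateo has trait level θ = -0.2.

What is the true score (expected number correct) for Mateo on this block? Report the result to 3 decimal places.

P(θ) = 1 / (1 + exp(−(θ − b)))
P_1 = 1/(1+e^{0.4000}) = 0.4013
P_2 = 1/(1+e^{2.4800}) = 0.0773
E[score] = 0.4013 + 0.0773 = 0.4786

0.479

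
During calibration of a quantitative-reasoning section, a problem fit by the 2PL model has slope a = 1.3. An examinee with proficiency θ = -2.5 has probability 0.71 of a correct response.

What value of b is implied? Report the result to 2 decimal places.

P(θ) = 1 / (1 + exp(−a(θ − b)))
logit(0.71) = ln(0.71/0.29) = 0.8954
b = θ − logit/(a) = -2.5 − 0.8954/1.3000 = -3.1888

-3.19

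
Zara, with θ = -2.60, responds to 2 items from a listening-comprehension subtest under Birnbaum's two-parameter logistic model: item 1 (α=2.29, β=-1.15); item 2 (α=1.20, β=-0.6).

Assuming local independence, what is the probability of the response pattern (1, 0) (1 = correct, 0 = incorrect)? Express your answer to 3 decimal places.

0.032

P(θ) = 1 / (1 + exp(−α(θ − β)))
P_1 = 1/(1+e^{3.3205}) = 0.0349
P_2 = 1/(1+e^{2.4000}) = 0.0832
L = P_1 × (1−P_2) = 0.0349 × 0.9168 = 0.03197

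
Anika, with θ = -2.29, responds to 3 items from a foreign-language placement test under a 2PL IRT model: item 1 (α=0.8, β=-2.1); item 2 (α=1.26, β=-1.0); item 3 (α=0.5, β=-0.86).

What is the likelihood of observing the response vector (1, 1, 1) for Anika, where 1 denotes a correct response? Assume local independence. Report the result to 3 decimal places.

P(θ) = 1 / (1 + exp(−α(θ − β)))
P_1 = 1/(1+e^{0.1520}) = 0.4621
P_2 = 1/(1+e^{1.6254}) = 0.1645
P_3 = 1/(1+e^{0.7150}) = 0.3285
L = P_1 × P_2 × P_3 = 0.4621 × 0.1645 × 0.3285 = 0.02496

0.025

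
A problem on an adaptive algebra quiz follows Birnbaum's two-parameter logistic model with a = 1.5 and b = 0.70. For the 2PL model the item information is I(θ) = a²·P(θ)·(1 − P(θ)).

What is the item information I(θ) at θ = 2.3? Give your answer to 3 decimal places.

0.172

P = 1/(1+e^{-2.4000}) = 0.9168
P(1−P) = 0.9168 × 0.0832 = 0.0763
I = a² × P(1−P) = 1.5² × 0.0763 = 0.17157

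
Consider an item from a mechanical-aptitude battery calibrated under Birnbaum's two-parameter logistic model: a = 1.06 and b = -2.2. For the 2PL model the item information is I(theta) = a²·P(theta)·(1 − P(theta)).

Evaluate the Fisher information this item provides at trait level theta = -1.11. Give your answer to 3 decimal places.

P = 1/(1+e^{-1.1554}) = 0.7605
P(1−P) = 0.7605 × 0.2395 = 0.1821
I = a² × P(1−P) = 1.06² × 0.1821 = 0.20465

0.205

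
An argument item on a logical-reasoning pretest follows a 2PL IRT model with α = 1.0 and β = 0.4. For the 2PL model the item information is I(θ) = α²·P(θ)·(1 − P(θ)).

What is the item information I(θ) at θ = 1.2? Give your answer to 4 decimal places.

0.2139

P = 1/(1+e^{-0.8000}) = 0.6900
P(1−P) = 0.6900 × 0.3100 = 0.2139
I = α² × P(1−P) = 1.0² × 0.2139 = 0.21391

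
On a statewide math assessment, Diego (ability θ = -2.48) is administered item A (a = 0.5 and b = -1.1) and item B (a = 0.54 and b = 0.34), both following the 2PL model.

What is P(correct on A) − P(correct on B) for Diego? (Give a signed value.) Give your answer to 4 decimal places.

P(θ) = 1 / (1 + exp(−a(θ − b)))
P_A = 0.3340
P_B = 0.1790
P_A − P_B = 0.1550

0.1550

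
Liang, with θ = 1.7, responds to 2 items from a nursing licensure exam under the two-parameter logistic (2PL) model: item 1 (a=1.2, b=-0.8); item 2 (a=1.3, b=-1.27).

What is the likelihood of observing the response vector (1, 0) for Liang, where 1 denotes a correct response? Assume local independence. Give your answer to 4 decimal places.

P(θ) = 1 / (1 + exp(−a(θ − b)))
P_1 = 1/(1+e^{-3.0000}) = 0.9526
P_2 = 1/(1+e^{-3.8610}) = 0.9794
L = P_1 × (1−P_2) = 0.9526 × 0.0206 = 0.01964

0.0196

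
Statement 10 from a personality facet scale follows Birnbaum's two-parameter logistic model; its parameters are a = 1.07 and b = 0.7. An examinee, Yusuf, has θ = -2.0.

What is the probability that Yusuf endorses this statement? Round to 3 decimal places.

P(θ) = 1 / (1 + exp(−a(θ − b)))
Exponent: 1.07 × (-2.0 − 0.7) = -2.8890
1/(1 + e^{2.8890}) = 0.0527

0.053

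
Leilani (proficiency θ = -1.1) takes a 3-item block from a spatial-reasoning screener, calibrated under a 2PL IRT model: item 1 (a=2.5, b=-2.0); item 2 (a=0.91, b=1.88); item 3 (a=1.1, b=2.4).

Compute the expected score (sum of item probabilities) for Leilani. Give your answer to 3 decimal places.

P(θ) = 1 / (1 + exp(−a(θ − b)))
P_1 = 1/(1+e^{-2.2500}) = 0.9047
P_2 = 1/(1+e^{2.7118}) = 0.0623
P_3 = 1/(1+e^{3.8500}) = 0.0208
E[score] = 0.9047 + 0.0623 + 0.0208 = 0.9878

0.988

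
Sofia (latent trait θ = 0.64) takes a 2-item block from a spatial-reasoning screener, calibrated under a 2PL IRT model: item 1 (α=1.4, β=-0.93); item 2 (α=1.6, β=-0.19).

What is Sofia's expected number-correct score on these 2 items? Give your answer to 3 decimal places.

1.691

P(θ) = 1 / (1 + exp(−α(θ − β)))
P_1 = 1/(1+e^{-2.1980}) = 0.9001
P_2 = 1/(1+e^{-1.3280}) = 0.7905
E[score] = 0.9001 + 0.7905 = 1.6906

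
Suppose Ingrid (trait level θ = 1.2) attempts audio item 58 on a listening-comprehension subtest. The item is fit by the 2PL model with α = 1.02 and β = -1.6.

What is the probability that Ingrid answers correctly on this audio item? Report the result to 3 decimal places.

0.946

P(θ) = 1 / (1 + exp(−α(θ − β)))
Exponent: 1.02 × (1.2 − (-1.6)) = 2.8560
1/(1 + e^{-2.8560}) = 0.9456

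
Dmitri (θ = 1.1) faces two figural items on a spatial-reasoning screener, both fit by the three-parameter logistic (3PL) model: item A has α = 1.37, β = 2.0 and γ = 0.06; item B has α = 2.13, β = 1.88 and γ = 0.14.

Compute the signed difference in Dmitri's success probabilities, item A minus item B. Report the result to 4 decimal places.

-0.0051

P(θ) = γ + (1 − γ) · 1 / (1 + exp(−α(θ − β)))
P_A = 0.2721
P_B = 0.2772
P_A − P_B = -0.0051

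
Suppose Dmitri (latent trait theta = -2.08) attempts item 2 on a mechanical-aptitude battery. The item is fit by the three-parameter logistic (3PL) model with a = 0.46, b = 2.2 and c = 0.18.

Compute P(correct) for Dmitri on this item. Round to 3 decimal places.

P(theta) = c + (1 − c) · 1 / (1 + exp(−a(theta − b)))
Exponent: 0.46 × (-2.08 − 2.2) = -1.9688
1/(1 + e^{1.9688}) = 0.1225
P = 0.18 + 0.82 × 0.1225 = 0.2805

0.280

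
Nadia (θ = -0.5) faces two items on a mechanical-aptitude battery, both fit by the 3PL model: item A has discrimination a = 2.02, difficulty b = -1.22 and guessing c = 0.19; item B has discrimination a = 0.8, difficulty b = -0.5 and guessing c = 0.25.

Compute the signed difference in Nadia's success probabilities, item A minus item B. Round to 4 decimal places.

0.2216

P(θ) = c + (1 − c) · 1 / (1 + exp(−a(θ − b)))
P_A = 0.8466
P_B = 0.6250
P_A − P_B = 0.2216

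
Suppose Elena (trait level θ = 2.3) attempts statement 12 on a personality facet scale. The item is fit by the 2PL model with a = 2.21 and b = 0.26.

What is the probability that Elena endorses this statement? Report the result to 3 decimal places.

0.989

P(θ) = 1 / (1 + exp(−a(θ − b)))
Exponent: 2.21 × (2.3 − 0.26) = 4.5084
1/(1 + e^{-4.5084}) = 0.9891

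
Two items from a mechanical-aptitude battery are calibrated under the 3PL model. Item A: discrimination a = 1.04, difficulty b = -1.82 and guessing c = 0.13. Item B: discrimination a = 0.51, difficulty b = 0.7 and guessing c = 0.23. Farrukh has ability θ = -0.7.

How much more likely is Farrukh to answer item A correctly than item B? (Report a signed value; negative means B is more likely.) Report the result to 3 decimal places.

P(θ) = c + (1 − c) · 1 / (1 + exp(−a(θ − b)))
P_A = 0.7931
P_B = 0.4831
P_A − P_B = 0.3100

0.310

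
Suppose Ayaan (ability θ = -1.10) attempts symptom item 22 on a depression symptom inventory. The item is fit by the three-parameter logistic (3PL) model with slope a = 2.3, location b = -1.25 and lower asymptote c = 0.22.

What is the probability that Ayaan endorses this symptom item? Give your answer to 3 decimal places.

P(θ) = c + (1 − c) · 1 / (1 + exp(−a(θ − b)))
Exponent: 2.3 × (-1.10 − (-1.25)) = 0.3450
1/(1 + e^{-0.3450}) = 0.5854
P = 0.22 + 0.78 × 0.5854 = 0.6766

0.677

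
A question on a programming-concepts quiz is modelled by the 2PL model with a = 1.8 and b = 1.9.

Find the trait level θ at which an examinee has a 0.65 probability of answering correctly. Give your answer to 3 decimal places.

2.244

P(θ) = 1 / (1 + exp(−a(θ − b)))
logit = ln(0.6500/0.3500) = 0.6190
θ = b + logit/(a) = 1.9 + 0.6190/1.8000 = 2.2439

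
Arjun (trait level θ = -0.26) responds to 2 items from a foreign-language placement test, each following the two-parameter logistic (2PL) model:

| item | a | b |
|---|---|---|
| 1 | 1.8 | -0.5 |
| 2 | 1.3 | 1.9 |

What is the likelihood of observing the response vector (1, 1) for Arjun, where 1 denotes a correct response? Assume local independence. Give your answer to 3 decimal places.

P(θ) = 1 / (1 + exp(−a(θ − b)))
P_1 = 1/(1+e^{-0.4320}) = 0.6064
P_2 = 1/(1+e^{2.8080}) = 0.0569
L = P_1 × P_2 = 0.6064 × 0.0569 = 0.03450

0.034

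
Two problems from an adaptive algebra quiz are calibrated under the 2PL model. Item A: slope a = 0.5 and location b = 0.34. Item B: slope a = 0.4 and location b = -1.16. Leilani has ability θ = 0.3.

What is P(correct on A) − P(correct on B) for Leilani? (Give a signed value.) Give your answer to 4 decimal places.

-0.1470

P(θ) = 1 / (1 + exp(−a(θ − b)))
P_A = 0.4950
P_B = 0.6420
P_A − P_B = -0.1470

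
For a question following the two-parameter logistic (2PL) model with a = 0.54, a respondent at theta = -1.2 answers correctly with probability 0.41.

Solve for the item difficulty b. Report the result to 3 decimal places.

P(theta) = 1 / (1 + exp(−a(theta − b)))
logit(0.41) = ln(0.41/0.59) = -0.3640
b = theta − logit/(a) = -1.2 − (-0.3640)/0.5400 = -0.5260

-0.526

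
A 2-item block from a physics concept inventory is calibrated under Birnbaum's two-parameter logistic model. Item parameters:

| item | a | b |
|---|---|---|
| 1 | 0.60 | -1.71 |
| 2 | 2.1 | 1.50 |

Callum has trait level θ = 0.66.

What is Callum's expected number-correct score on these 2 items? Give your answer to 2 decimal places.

0.95

P(θ) = 1 / (1 + exp(−a(θ − b)))
P_1 = 1/(1+e^{-1.4220}) = 0.8057
P_2 = 1/(1+e^{1.7640}) = 0.1463
E[score] = 0.8057 + 0.1463 = 0.9519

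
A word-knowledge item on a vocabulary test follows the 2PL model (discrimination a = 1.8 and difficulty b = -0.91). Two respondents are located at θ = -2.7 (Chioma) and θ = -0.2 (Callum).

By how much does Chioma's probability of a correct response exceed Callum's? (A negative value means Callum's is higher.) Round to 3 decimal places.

-0.744

P(θ) = 1 / (1 + exp(−a(θ − b)))
P(Chioma) = 0.0383  [exponent -3.2220]
P(Callum) = 0.7821  [exponent 1.2780]
Difference = 0.0383 − 0.7821 = -0.7438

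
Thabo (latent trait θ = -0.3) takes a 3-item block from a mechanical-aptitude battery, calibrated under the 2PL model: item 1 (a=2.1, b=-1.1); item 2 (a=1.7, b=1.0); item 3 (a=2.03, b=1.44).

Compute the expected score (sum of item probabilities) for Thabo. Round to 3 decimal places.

0.970

P(θ) = 1 / (1 + exp(−a(θ − b)))
P_1 = 1/(1+e^{-1.6800}) = 0.8429
P_2 = 1/(1+e^{2.2100}) = 0.0989
P_3 = 1/(1+e^{3.5322}) = 0.0284
E[score] = 0.8429 + 0.0989 + 0.0284 = 0.9702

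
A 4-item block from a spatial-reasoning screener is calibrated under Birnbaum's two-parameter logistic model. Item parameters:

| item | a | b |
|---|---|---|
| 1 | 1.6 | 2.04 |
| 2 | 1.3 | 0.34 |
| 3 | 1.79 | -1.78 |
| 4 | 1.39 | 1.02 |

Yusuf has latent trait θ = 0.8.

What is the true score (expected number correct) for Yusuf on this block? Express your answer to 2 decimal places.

P(θ) = 1 / (1 + exp(−a(θ − b)))
P_1 = 1/(1+e^{1.9840}) = 0.1209
P_2 = 1/(1+e^{-0.5980}) = 0.6452
P_3 = 1/(1+e^{-4.6182}) = 0.9902
P_4 = 1/(1+e^{0.3058}) = 0.4241
E[score] = 0.1209 + 0.6452 + 0.9902 + 0.4241 = 2.1805

2.18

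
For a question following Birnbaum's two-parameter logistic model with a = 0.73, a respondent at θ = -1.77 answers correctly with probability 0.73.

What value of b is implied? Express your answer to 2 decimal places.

-3.13

P(θ) = 1 / (1 + exp(−a(θ − b)))
logit(0.73) = ln(0.73/0.27) = 0.9946
b = θ − logit/(a) = -1.77 − 0.9946/0.7300 = -3.1325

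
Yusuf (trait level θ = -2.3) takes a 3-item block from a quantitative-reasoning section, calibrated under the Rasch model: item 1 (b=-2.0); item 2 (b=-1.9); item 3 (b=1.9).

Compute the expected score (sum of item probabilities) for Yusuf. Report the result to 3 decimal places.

0.842

P(θ) = 1 / (1 + exp(−(θ − b)))
P_1 = 1/(1+e^{0.3000}) = 0.4256
P_2 = 1/(1+e^{0.4000}) = 0.4013
P_3 = 1/(1+e^{4.2000}) = 0.0148
E[score] = 0.4256 + 0.4013 + 0.0148 = 0.8416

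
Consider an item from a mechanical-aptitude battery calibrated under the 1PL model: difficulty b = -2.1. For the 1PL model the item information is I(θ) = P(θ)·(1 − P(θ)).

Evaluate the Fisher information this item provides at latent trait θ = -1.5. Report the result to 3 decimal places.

P = 1/(1+e^{-0.6000}) = 0.6457
P(1−P) = 0.6457 × 0.3543 = 0.2288
I = P(1−P) = 0.22878

0.229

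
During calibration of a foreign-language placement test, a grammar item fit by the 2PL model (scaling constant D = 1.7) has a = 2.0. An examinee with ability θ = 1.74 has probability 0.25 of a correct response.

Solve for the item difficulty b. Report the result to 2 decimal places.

P(θ) = 1 / (1 + exp(−D·a(θ − b)))
logit(0.25) = ln(0.25/0.75) = -1.0986
b = θ − logit/(1.7·a) = 1.74 − (-1.0986)/3.4000 = 2.0631

2.06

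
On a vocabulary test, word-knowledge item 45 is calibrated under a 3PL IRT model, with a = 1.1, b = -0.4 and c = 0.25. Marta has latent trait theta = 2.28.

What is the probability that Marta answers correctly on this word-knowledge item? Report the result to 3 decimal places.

P(theta) = c + (1 − c) · 1 / (1 + exp(−a(theta − b)))
Exponent: 1.1 × (2.28 − (-0.4)) = 2.9480
1/(1 + e^{-2.9480}) = 0.9502
P = 0.25 + 0.75 × 0.9502 = 0.9626

0.963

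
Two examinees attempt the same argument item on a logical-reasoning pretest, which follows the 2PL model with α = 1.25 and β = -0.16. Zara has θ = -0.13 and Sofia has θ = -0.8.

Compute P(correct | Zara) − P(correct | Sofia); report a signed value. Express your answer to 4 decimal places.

P(θ) = 1 / (1 + exp(−α(θ − β)))
P(Zara) = 0.5094  [exponent 0.0375]
P(Sofia) = 0.3100  [exponent -0.8000]
Difference = 0.5094 − 0.3100 = 0.1993

0.1993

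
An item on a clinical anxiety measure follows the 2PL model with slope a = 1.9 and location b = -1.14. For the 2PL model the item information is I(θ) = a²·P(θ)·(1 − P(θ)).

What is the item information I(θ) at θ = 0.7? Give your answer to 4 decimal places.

0.1031

P = 1/(1+e^{-3.4960}) = 0.9706
P(1−P) = 0.9706 × 0.0294 = 0.0286
I = a² × P(1−P) = 1.9² × 0.0286 = 0.10310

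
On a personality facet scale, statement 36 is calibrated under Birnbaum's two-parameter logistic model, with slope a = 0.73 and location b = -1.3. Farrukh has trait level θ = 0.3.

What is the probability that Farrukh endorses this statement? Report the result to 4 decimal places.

P(θ) = 1 / (1 + exp(−a(θ − b)))
Exponent: 0.73 × (0.3 − (-1.3)) = 1.1680
1/(1 + e^{-1.1680}) = 0.7628

0.7628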